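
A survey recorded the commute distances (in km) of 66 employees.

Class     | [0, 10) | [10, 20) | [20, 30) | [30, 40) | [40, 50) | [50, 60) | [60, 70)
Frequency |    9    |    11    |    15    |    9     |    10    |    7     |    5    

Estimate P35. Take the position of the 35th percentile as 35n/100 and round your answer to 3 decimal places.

Cumulative frequencies: 9, 20, 35, 44, 54, 61, 66
n = 66; position = 35n/100 = 23.1.
This falls in the class [20, 30): L = 20, F = 20, f = 15, h = 10.
35th percentile ≈ 20 + ((23.1 − 20) / 15) × 10 = 22.0667

22.067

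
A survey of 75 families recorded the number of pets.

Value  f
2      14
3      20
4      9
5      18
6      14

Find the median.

Cumulative frequencies: 14, 34, 43, 61, 75
n = 75, so the median is the value in position (n+1)/2 = 38.
Position 38 falls at value 4.

4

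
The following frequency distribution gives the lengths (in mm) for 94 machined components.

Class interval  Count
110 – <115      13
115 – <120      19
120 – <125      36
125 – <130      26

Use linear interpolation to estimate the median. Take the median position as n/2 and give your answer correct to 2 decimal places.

Cumulative frequencies: 13, 32, 68, 94
n = 94; position = n/2 = 47.
This falls in the class 120 – <125: L = 120, F = 32, f = 36, h = 5.
Median ≈ 120 + ((47 − 32) / 36) × 5 = 122.0833

122.08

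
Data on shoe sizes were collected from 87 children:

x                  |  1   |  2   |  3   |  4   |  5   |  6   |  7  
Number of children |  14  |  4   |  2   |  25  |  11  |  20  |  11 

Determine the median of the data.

Cumulative frequencies: 14, 18, 20, 45, 56, 76, 87
n = 87, so the median is the value in position (n+1)/2 = 44.
Position 44 falls at value 4.

4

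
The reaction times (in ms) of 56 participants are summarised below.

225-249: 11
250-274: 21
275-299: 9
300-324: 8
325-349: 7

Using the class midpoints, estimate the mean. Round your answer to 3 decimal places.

Midpoints: 237, 262, 287, 312, 337
Σfm = 11×237 + 21×262 + 9×287 + 8×312 + 7×337 = 15547
n = Σf = 56
Mean = 15547 / 56 = 277.6250

277.625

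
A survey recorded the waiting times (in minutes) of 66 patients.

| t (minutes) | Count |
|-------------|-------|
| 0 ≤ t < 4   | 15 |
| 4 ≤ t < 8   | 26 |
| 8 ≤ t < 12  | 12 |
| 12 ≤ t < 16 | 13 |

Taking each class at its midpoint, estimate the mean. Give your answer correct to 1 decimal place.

7.4

Midpoints: 2, 6, 10, 14
Σfm = 15×2 + 26×6 + 12×10 + 13×14 = 488
n = Σf = 66
Mean = 488 / 66 = 7.3939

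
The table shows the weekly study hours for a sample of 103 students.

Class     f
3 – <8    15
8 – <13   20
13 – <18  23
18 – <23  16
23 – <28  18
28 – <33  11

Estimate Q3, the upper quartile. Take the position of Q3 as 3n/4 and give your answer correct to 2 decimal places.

23.90

Cumulative frequencies: 15, 35, 58, 74, 92, 103
n = 103; position = 3n/4 = 77.25.
This falls in the class 23 – <28: L = 23, F = 74, f = 18, h = 5.
Upper quartile ≈ 23 + ((77.25 − 74) / 18) × 5 = 23.9028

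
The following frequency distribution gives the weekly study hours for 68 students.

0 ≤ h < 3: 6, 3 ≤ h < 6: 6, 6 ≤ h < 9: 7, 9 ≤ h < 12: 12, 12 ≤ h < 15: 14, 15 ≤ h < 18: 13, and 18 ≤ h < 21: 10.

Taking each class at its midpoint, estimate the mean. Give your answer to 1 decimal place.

Midpoints: 1.5, 4.5, 7.5, 10.5, 13.5, 16.5, 19.5
Σfm = 6×1.5 + 6×4.5 + 7×7.5 + 12×10.5 + 14×13.5 + 13×16.5 + 10×19.5 = 813
n = Σf = 68
Mean = 813 / 68 = 11.9559

12.0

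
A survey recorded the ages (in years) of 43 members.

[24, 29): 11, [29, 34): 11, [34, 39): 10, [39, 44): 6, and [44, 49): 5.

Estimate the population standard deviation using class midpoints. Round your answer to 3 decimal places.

Midpoints: 26.5, 31.5, 36.5, 41.5, 46.5
n = 43, Σfm = 1484.5, mean = 34.5233
Σfm² = 53106.75
Σf(m − x̄)² = Σfm² − (Σfm)²/n = 53106.75 − 1484.5²/43 = 1856.9767
Population variance = 1856.9767 / 43 = 43.1855
Standard deviation = √43.1855 = 6.5716

6.572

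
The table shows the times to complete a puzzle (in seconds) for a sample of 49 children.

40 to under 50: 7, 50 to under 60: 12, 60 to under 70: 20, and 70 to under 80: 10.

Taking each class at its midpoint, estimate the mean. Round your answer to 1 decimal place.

61.7

Midpoints: 45, 55, 65, 75
Σfm = 7×45 + 12×55 + 20×65 + 10×75 = 3025
n = Σf = 49
Mean = 3025 / 49 = 61.7347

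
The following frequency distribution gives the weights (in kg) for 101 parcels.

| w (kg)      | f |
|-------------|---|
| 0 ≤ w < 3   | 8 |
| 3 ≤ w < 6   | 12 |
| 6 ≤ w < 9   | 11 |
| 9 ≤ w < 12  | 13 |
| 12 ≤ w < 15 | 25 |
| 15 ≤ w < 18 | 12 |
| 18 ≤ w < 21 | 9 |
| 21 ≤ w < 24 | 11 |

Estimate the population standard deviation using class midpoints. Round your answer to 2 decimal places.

Midpoints: 1.5, 4.5, 7.5, 10.5, 13.5, 16.5, 19.5, 22.5
n = 101, Σfm = 1243.5, mean = 12.3119
Σfm² = 19127.25
Σf(m − x̄)² = Σfm² − (Σfm)²/n = 19127.25 − 1243.5²/101 = 3817.4257
Population variance = 3817.4257 / 101 = 37.7963
Standard deviation = √37.7963 = 6.1479

6.15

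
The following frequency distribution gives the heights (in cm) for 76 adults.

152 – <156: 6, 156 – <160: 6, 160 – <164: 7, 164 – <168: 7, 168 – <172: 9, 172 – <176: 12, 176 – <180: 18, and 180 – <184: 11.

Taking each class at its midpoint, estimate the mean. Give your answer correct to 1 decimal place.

Midpoints: 154, 158, 162, 166, 170, 174, 178, 182
Σfm = 6×154 + 6×158 + 7×162 + 7×166 + 9×170 + 12×174 + 18×178 + 11×182 = 12992
n = Σf = 76
Mean = 12992 / 76 = 170.9474

170.9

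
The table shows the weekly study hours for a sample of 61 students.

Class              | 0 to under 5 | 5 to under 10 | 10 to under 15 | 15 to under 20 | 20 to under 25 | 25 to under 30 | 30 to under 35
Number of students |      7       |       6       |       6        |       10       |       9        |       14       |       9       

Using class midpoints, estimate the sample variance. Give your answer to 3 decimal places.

Midpoints: 2.5, 7.5, 12.5, 17.5, 22.5, 27.5, 32.5
n = 61, Σfm = 1192.5, mean = 19.5492
Σfm² = 29031.25
Σf(m − x̄)² = Σfm² − (Σfm)²/n = 29031.25 − 1192.5²/61 = 5718.8525
Sample variance = 5718.8525 / 60 = 95.3142

95.314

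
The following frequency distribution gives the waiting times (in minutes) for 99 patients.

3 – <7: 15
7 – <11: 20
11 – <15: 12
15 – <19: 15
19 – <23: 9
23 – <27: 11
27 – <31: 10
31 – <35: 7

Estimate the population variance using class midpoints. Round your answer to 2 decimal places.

77.79

Midpoints: 5, 9, 13, 17, 21, 25, 29, 33
n = 99, Σfm = 1651, mean = 16.6768
Σfm² = 35235
Σf(m − x̄)² = Σfm² − (Σfm)²/n = 35235 − 1651²/99 = 7701.6566
Population variance = 7701.6566 / 99 = 77.7945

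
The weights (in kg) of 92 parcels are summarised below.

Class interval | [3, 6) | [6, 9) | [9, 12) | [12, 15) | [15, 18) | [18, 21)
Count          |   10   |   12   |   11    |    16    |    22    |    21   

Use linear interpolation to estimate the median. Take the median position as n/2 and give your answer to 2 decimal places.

14.44

Cumulative frequencies: 10, 22, 33, 49, 71, 92
n = 92; position = n/2 = 46.
This falls in the class [12, 15): L = 12, F = 33, f = 16, h = 3.
Median ≈ 12 + ((46 − 33) / 16) × 3 = 14.4375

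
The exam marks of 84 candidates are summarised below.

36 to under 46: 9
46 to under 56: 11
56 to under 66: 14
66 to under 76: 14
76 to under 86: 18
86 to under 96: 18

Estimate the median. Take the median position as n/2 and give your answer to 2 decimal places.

Cumulative frequencies: 9, 20, 34, 48, 66, 84
n = 84; position = n/2 = 42.
This falls in the class 66 to under 76: L = 66, F = 34, f = 14, h = 10.
Median ≈ 66 + ((42 − 34) / 14) × 10 = 71.7143

71.71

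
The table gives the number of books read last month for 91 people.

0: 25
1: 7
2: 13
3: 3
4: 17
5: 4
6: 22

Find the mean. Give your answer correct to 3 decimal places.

Values: 0, 1, 2, 3, 4, 5, 6
Σfx = 25×0 + 7×1 + 13×2 + 3×3 + 17×4 + 4×5 + 22×6 = 262
n = Σf = 91
Mean = 262 / 91 = 2.8791

2.879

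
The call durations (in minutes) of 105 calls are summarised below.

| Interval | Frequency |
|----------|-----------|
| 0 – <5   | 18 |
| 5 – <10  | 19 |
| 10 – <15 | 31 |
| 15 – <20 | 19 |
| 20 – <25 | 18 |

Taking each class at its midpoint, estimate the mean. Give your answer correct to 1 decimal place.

Midpoints: 2.5, 7.5, 12.5, 17.5, 22.5
Σfm = 18×2.5 + 19×7.5 + 31×12.5 + 19×17.5 + 18×22.5 = 1312.5
n = Σf = 105
Mean = 1312.5 / 105 = 12.5000

12.5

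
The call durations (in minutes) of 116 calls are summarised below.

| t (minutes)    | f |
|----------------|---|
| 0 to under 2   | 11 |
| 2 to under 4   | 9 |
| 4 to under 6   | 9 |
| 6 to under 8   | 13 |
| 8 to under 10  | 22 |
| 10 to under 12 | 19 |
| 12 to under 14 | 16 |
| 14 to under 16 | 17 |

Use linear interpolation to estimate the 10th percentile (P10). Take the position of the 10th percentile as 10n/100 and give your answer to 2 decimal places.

2.13

Cumulative frequencies: 11, 20, 29, 42, 64, 83, 99, 116
n = 116; position = 10n/100 = 11.6.
This falls in the class 2 to under 4: L = 2, F = 11, f = 9, h = 2.
10th percentile ≈ 2 + ((11.6 − 11) / 9) × 2 = 2.1333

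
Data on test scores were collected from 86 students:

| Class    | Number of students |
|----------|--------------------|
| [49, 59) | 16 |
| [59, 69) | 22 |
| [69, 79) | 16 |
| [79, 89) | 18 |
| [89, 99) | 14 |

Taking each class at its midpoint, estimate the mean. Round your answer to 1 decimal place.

Midpoints: 54, 64, 74, 84, 94
Σfm = 16×54 + 22×64 + 16×74 + 18×84 + 14×94 = 6284
n = Σf = 86
Mean = 6284 / 86 = 73.0698

73.1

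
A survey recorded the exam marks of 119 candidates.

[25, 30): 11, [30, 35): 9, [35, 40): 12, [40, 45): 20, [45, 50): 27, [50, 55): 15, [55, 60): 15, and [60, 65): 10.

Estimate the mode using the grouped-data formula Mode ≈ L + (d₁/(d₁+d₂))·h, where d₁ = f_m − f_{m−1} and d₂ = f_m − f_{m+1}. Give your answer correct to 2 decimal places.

46.84

Modal class: [45, 50) (highest frequency 27).
d₁ = 27 − 20 = 7, d₂ = 27 − 15 = 12
Mode ≈ 45 + (7/(7+12)) × 5 = 45 + 1.8421 = 46.8421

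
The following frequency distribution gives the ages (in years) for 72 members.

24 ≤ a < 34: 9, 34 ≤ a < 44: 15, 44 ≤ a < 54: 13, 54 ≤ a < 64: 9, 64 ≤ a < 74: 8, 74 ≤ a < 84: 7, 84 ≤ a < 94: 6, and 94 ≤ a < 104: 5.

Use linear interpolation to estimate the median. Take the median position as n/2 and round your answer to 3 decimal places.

53.231

Cumulative frequencies: 9, 24, 37, 46, 54, 61, 67, 72
n = 72; position = n/2 = 36.
This falls in the class 44 ≤ a < 54: L = 44, F = 24, f = 13, h = 10.
Median ≈ 44 + ((36 − 24) / 13) × 10 = 53.2308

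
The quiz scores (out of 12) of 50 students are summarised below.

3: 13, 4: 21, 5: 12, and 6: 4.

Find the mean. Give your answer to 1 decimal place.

Values: 3, 4, 5, 6
Σfx = 13×3 + 21×4 + 12×5 + 4×6 = 207
n = Σf = 50
Mean = 207 / 50 = 4.1400

4.1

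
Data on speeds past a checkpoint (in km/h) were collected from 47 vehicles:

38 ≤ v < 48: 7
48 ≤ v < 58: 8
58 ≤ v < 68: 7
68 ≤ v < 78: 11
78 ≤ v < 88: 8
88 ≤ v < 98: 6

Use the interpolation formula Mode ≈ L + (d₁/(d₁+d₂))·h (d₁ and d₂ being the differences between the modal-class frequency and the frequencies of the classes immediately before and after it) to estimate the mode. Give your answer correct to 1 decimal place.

73.7

Modal class: 68 ≤ v < 78 (highest frequency 11).
d₁ = 11 − 7 = 4, d₂ = 11 − 8 = 3
Mode ≈ 68 + (4/(4+3)) × 10 = 68 + 5.7143 = 73.7143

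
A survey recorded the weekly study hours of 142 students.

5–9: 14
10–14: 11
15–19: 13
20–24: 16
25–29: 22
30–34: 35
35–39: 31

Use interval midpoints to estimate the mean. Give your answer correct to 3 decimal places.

Midpoints: 7, 12, 17, 22, 27, 32, 37
Σfm = 14×7 + 11×12 + 13×17 + 16×22 + 22×27 + 35×32 + 31×37 = 3664
n = Σf = 142
Mean = 3664 / 142 = 25.8028

25.803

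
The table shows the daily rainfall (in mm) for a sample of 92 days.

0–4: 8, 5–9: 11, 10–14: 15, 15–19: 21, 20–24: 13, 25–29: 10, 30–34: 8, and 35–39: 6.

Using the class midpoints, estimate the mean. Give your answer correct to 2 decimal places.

18.09

Midpoints: 2, 7, 12, 17, 22, 27, 32, 37
Σfm = 8×2 + 11×7 + 15×12 + 21×17 + 13×22 + 10×27 + 8×32 + 6×37 = 1664
n = Σf = 92
Mean = 1664 / 92 = 18.0870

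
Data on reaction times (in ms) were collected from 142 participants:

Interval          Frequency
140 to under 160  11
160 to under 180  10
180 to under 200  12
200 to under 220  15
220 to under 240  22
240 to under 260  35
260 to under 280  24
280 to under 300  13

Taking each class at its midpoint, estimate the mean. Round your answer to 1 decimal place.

Midpoints: 150, 170, 190, 210, 230, 250, 270, 290
Σfm = 11×150 + 10×170 + 12×190 + 15×210 + 22×230 + 35×250 + 24×270 + 13×290 = 32840
n = Σf = 142
Mean = 32840 / 142 = 231.2676

231.3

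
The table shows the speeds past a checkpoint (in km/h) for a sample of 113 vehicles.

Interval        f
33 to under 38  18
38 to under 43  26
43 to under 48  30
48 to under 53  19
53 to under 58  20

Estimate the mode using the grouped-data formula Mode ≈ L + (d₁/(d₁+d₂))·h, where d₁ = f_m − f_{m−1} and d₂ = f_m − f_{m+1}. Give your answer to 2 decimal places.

44.33

Modal class: 43 to under 48 (highest frequency 30).
d₁ = 30 − 26 = 4, d₂ = 30 − 19 = 11
Mode ≈ 43 + (4/(4+11)) × 5 = 43 + 1.3333 = 44.3333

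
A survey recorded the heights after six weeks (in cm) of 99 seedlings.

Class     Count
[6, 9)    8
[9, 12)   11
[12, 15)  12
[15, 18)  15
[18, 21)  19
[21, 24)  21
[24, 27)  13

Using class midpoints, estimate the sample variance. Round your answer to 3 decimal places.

30.323

Midpoints: 7.5, 10.5, 13.5, 16.5, 19.5, 22.5, 25.5
n = 99, Σfm = 1759.5, mean = 17.7727
Σfm² = 34242.75
Σf(m − x̄)² = Σfm² − (Σfm)²/n = 34242.75 − 1759.5²/99 = 2971.6364
Sample variance = 2971.6364 / 98 = 30.3228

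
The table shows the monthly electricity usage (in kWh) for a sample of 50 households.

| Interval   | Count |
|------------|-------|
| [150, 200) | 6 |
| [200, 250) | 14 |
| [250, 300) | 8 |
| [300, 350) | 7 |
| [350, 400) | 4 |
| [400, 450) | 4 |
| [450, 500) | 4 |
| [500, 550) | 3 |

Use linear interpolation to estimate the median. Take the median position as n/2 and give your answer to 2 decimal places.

281.25

Cumulative frequencies: 6, 20, 28, 35, 39, 43, 47, 50
n = 50; position = n/2 = 25.
This falls in the class [250, 300): L = 250, F = 20, f = 8, h = 50.
Median ≈ 250 + ((25 − 20) / 8) × 50 = 281.2500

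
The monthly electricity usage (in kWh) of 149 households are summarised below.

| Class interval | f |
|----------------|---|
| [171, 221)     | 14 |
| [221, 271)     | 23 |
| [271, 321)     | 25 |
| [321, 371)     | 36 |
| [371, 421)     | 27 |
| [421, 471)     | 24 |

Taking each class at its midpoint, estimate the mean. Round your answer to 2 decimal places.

333.25

Midpoints: 196, 246, 296, 346, 396, 446
Σfm = 14×196 + 23×246 + 25×296 + 36×346 + 27×396 + 24×446 = 49654
n = Σf = 149
Mean = 49654 / 149 = 333.2483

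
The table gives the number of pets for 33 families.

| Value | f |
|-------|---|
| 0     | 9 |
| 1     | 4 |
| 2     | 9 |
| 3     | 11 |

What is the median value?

Cumulative frequencies: 9, 13, 22, 33
n = 33, so the median is the value in position (n+1)/2 = 17.
Position 17 falls at value 2.

2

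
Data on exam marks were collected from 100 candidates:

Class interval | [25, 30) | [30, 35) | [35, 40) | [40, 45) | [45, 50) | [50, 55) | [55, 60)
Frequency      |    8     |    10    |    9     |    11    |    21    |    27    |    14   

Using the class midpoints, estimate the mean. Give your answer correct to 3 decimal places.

45.700

Midpoints: 27.5, 32.5, 37.5, 42.5, 47.5, 52.5, 57.5
Σfm = 8×27.5 + 10×32.5 + 9×37.5 + 11×42.5 + 21×47.5 + 27×52.5 + 14×57.5 = 4570
n = Σf = 100
Mean = 4570 / 100 = 45.7000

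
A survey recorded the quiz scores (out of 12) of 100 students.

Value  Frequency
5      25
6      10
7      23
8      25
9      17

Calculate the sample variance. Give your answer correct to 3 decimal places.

2.050

Values: 5, 6, 7, 8, 9
n = 100, Σfx = 699, mean = 6.9900
Σfx² = 5089
Σf(x − x̄)² = Σfx² − (Σfx)²/n = 5089 − 699²/100 = 202.9900
Sample variance = 202.9900 / 99 = 2.0504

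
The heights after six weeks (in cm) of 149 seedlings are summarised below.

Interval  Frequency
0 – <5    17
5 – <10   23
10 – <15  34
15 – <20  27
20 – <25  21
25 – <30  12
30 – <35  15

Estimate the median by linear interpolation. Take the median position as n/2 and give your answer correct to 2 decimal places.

Cumulative frequencies: 17, 40, 74, 101, 122, 134, 149
n = 149; position = n/2 = 74.5.
This falls in the class 15 – <20: L = 15, F = 74, f = 27, h = 5.
Median ≈ 15 + ((74.5 − 74) / 27) × 5 = 15.0926

15.09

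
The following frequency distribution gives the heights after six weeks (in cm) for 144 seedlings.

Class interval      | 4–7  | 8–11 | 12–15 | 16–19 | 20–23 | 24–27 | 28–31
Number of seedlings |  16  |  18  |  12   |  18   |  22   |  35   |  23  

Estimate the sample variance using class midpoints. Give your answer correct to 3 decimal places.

63.514

Midpoints: 5.5, 9.5, 13.5, 17.5, 21.5, 25.5, 29.5
n = 144, Σfm = 2780, mean = 19.3056
Σfm² = 62752
Σf(m − x̄)² = Σfm² − (Σfm)²/n = 62752 − 2780²/144 = 9082.5556
Sample variance = 9082.5556 / 143 = 63.5144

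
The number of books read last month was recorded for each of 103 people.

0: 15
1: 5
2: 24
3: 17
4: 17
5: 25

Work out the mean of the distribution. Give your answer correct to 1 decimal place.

Values: 0, 1, 2, 3, 4, 5
Σfx = 15×0 + 5×1 + 24×2 + 17×3 + 17×4 + 25×5 = 297
n = Σf = 103
Mean = 297 / 103 = 2.8835

2.9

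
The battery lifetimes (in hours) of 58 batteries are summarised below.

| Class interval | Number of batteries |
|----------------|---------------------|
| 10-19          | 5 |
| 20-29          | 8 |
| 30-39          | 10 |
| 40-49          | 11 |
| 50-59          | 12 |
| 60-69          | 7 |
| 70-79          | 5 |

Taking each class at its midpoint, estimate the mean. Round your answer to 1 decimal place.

Midpoints: 14.5, 24.5, 34.5, 44.5, 54.5, 64.5, 74.5
Σfm = 5×14.5 + 8×24.5 + 10×34.5 + 11×44.5 + 12×54.5 + 7×64.5 + 5×74.5 = 2581
n = Σf = 58
Mean = 2581 / 58 = 44.5000

44.5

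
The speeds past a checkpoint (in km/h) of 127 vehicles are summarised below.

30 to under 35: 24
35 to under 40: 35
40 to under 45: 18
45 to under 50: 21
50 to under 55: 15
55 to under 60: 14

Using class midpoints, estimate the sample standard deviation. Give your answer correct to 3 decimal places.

Midpoints: 32.5, 37.5, 42.5, 47.5, 52.5, 57.5
n = 127, Σfm = 5447.5, mean = 42.8937
Σfm² = 242093.75
Σf(m − x̄)² = Σfm² − (Σfm)²/n = 242093.75 − 5447.5²/127 = 8430.3150
Sample variance = 8430.3150 / 126 = 66.9073
Standard deviation = √66.9073 = 8.1797

8.180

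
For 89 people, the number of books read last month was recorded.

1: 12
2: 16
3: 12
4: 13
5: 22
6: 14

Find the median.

Cumulative frequencies: 12, 28, 40, 53, 75, 89
n = 89, so the median is the value in position (n+1)/2 = 45.
Position 45 falls at value 4.

4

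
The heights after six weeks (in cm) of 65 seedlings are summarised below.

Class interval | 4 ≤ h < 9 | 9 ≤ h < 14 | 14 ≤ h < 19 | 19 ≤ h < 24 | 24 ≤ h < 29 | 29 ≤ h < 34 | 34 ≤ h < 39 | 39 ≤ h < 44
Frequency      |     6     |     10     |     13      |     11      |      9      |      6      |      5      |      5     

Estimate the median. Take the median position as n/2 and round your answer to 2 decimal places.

20.59

Cumulative frequencies: 6, 16, 29, 40, 49, 55, 60, 65
n = 65; position = n/2 = 32.5.
This falls in the class 19 ≤ h < 24: L = 19, F = 29, f = 11, h = 5.
Median ≈ 19 + ((32.5 − 29) / 11) × 5 = 20.5909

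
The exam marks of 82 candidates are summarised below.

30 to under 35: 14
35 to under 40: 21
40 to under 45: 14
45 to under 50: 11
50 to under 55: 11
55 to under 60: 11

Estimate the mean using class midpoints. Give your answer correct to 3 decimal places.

Midpoints: 32.5, 37.5, 42.5, 47.5, 52.5, 57.5
Σfm = 14×32.5 + 21×37.5 + 14×42.5 + 11×47.5 + 11×52.5 + 11×57.5 = 3570
n = Σf = 82
Mean = 3570 / 82 = 43.5366

43.537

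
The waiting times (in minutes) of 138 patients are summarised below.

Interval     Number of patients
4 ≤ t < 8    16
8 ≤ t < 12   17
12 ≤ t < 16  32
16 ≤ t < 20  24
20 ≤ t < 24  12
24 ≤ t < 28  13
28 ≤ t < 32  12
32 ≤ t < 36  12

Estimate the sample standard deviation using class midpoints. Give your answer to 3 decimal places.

8.423

Midpoints: 6, 10, 14, 18, 22, 26, 30, 34
n = 138, Σfm = 2516, mean = 18.2319
Σfm² = 55592
Σf(m − x̄)² = Σfm² − (Σfm)²/n = 55592 − 2516²/138 = 9720.5797
Sample variance = 9720.5797 / 137 = 70.9531
Standard deviation = √70.9531 = 8.4234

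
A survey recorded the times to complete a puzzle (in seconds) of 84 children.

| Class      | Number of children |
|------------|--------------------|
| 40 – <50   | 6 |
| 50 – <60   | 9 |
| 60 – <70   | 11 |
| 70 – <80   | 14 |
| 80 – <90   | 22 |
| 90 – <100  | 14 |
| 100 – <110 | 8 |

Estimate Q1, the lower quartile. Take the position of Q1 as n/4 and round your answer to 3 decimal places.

65.455

Cumulative frequencies: 6, 15, 26, 40, 62, 76, 84
n = 84; position = n/4 = 21.
This falls in the class 60 – <70: L = 60, F = 15, f = 11, h = 10.
Lower quartile ≈ 60 + ((21 − 15) / 11) × 10 = 65.4545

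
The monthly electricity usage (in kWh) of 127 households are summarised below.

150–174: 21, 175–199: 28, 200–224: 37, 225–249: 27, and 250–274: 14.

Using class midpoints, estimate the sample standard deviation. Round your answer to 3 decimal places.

30.959

Midpoints: 162, 187, 212, 237, 262
n = 127, Σfm = 26549, mean = 209.0472
Σfm² = 5670763
Σf(m − x̄)² = Σfm² − (Σfm)²/n = 5670763 − 26549²/127 = 120767.7165
Sample variance = 120767.7165 / 126 = 958.4739
Standard deviation = √958.4739 = 30.9592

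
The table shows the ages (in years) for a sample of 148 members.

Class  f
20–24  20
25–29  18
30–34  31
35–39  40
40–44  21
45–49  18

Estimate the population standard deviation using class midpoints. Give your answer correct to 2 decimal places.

Midpoints: 22, 27, 32, 37, 42, 47
n = 148, Σfm = 5126, mean = 34.6351
Σfm² = 186112
Σf(m − x̄)² = Σfm² − (Σfm)²/n = 186112 − 5126²/148 = 8572.2973
Population variance = 8572.2973 / 148 = 57.9209
Standard deviation = √57.9209 = 7.6106

7.61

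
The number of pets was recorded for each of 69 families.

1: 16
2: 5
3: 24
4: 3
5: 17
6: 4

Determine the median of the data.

Cumulative frequencies: 16, 21, 45, 48, 65, 69
n = 69, so the median is the value in position (n+1)/2 = 35.
Position 35 falls at value 3.

3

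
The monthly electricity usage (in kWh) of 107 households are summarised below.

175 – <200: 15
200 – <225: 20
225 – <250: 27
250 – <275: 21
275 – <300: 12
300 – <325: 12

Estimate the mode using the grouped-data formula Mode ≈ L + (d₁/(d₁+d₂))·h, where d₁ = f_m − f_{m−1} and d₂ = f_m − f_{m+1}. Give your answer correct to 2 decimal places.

Modal class: 225 – <250 (highest frequency 27).
d₁ = 27 − 20 = 7, d₂ = 27 − 21 = 6
Mode ≈ 225 + (7/(7+6)) × 25 = 225 + 13.4615 = 238.4615

238.46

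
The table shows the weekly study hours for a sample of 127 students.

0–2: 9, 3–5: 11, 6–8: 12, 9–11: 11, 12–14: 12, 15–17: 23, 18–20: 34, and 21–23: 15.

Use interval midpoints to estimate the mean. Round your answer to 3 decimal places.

13.756

Midpoints: 1, 4, 7, 10, 13, 16, 19, 22
Σfm = 9×1 + 11×4 + 12×7 + 11×10 + 12×13 + 23×16 + 34×19 + 15×22 = 1747
n = Σf = 127
Mean = 1747 / 127 = 13.7559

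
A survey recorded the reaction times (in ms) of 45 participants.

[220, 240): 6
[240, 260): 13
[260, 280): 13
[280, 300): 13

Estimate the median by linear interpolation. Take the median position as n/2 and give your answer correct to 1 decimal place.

265.4

Cumulative frequencies: 6, 19, 32, 45
n = 45; position = n/2 = 22.5.
This falls in the class [260, 280): L = 260, F = 19, f = 13, h = 20.
Median ≈ 260 + ((22.5 − 19) / 13) × 20 = 265.3846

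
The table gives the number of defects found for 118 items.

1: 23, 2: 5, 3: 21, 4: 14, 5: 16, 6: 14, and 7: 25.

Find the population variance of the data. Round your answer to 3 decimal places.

4.593

Values: 1, 2, 3, 4, 5, 6, 7
n = 118, Σfx = 491, mean = 4.1610
Σfx² = 2585
Σf(x − x̄)² = Σfx² − (Σfx)²/n = 2585 − 491²/118 = 541.9407
Population variance = 541.9407 / 118 = 4.5927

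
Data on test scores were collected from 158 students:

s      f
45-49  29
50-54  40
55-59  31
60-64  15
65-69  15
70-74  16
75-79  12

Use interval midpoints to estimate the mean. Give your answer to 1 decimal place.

Midpoints: 47, 52, 57, 62, 67, 72, 77
Σfm = 29×47 + 40×52 + 31×57 + 15×62 + 15×67 + 16×72 + 12×77 = 9221
n = Σf = 158
Mean = 9221 / 158 = 58.3608

58.4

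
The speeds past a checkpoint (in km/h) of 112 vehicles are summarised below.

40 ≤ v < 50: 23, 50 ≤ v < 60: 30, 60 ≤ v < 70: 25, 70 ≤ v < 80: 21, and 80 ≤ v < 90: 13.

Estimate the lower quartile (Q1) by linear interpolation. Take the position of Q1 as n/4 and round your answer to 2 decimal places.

Cumulative frequencies: 23, 53, 78, 99, 112
n = 112; position = n/4 = 28.
This falls in the class 50 ≤ v < 60: L = 50, F = 23, f = 30, h = 10.
Lower quartile ≈ 50 + ((28 − 23) / 30) × 10 = 51.6667

51.67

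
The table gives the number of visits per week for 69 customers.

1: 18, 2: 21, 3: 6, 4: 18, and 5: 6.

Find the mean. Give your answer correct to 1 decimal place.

Values: 1, 2, 3, 4, 5
Σfx = 18×1 + 21×2 + 6×3 + 18×4 + 6×5 = 180
n = Σf = 69
Mean = 180 / 69 = 2.6087

2.6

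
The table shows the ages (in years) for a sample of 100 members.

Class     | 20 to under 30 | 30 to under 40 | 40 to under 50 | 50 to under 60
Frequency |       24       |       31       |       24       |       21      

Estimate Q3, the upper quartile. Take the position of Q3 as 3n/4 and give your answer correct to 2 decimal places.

Cumulative frequencies: 24, 55, 79, 100
n = 100; position = 3n/4 = 75.
This falls in the class 40 to under 50: L = 40, F = 55, f = 24, h = 10.
Upper quartile ≈ 40 + ((75 − 55) / 24) × 10 = 48.3333

48.33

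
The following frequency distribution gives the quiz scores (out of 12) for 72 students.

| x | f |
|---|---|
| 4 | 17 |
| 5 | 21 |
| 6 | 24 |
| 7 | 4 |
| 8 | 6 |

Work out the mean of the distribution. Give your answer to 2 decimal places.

Values: 4, 5, 6, 7, 8
Σfx = 17×4 + 21×5 + 24×6 + 4×7 + 6×8 = 393
n = Σf = 72
Mean = 393 / 72 = 5.4583

5.46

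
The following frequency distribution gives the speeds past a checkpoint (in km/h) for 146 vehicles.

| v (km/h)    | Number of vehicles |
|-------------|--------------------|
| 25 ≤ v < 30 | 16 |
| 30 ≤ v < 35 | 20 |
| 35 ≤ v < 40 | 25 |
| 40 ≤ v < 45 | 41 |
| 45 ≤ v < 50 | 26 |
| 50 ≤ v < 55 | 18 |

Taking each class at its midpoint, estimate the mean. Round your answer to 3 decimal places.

40.753

Midpoints: 27.5, 32.5, 37.5, 42.5, 47.5, 52.5
Σfm = 16×27.5 + 20×32.5 + 25×37.5 + 41×42.5 + 26×47.5 + 18×52.5 = 5950
n = Σf = 146
Mean = 5950 / 146 = 40.7534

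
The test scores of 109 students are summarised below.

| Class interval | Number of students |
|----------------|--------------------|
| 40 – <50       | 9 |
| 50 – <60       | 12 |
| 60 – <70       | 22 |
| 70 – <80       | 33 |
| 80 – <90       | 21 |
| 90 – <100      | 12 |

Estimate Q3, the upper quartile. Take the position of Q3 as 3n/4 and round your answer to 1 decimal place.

Cumulative frequencies: 9, 21, 43, 76, 97, 109
n = 109; position = 3n/4 = 81.75.
This falls in the class 80 – <90: L = 80, F = 76, f = 21, h = 10.
Upper quartile ≈ 80 + ((81.75 − 76) / 21) × 10 = 82.7381

82.7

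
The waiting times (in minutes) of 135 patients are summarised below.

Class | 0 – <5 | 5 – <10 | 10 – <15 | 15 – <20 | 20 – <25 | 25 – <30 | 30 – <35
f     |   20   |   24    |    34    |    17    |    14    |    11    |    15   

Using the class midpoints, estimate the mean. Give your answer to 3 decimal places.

Midpoints: 2.5, 7.5, 12.5, 17.5, 22.5, 27.5, 32.5
Σfm = 20×2.5 + 24×7.5 + 34×12.5 + 17×17.5 + 14×22.5 + 11×27.5 + 15×32.5 = 2057.5
n = Σf = 135
Mean = 2057.5 / 135 = 15.2407

15.241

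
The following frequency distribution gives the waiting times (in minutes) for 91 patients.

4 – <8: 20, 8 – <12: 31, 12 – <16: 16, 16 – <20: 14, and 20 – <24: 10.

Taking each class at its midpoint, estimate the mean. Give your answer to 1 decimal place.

12.4

Midpoints: 6, 10, 14, 18, 22
Σfm = 20×6 + 31×10 + 16×14 + 14×18 + 10×22 = 1126
n = Σf = 91
Mean = 1126 / 91 = 12.3736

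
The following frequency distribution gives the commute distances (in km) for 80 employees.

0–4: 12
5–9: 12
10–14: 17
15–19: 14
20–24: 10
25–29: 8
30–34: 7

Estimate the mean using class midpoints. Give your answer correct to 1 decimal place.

15.1

Midpoints: 2, 7, 12, 17, 22, 27, 32
Σfm = 12×2 + 12×7 + 17×12 + 14×17 + 10×22 + 8×27 + 7×32 = 1210
n = Σf = 80
Mean = 1210 / 80 = 15.1250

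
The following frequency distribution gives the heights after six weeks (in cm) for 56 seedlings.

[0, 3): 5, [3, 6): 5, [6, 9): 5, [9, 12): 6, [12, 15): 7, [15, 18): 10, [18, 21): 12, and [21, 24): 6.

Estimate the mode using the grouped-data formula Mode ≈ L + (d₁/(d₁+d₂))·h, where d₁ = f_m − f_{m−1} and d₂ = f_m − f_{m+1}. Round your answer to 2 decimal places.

Modal class: [18, 21) (highest frequency 12).
d₁ = 12 − 10 = 2, d₂ = 12 − 6 = 6
Mode ≈ 18 + (2/(2+6)) × 3 = 18 + 0.7500 = 18.7500

18.75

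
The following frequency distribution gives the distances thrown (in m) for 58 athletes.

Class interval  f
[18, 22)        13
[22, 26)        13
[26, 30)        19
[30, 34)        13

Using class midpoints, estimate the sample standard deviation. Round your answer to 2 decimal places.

4.32

Midpoints: 20, 24, 28, 32
n = 58, Σfm = 1520, mean = 26.2069
Σfm² = 40896
Σf(m − x̄)² = Σfm² − (Σfm)²/n = 40896 − 1520²/58 = 1061.5172
Sample variance = 1061.5172 / 57 = 18.6231
Standard deviation = √18.6231 = 4.3155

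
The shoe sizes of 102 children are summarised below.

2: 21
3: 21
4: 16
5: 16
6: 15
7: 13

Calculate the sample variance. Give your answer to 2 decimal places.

Values: 2, 3, 4, 5, 6, 7
n = 102, Σfx = 430, mean = 4.2157
Σfx² = 2106
Σf(x − x̄)² = Σfx² − (Σfx)²/n = 2106 − 430²/102 = 293.2549
Sample variance = 293.2549 / 101 = 2.9035

2.90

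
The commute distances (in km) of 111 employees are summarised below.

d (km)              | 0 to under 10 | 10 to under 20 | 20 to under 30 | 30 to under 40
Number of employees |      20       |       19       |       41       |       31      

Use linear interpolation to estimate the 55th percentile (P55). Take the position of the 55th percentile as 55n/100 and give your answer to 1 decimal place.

Cumulative frequencies: 20, 39, 80, 111
n = 111; position = 55n/100 = 61.05.
This falls in the class 20 to under 30: L = 20, F = 39, f = 41, h = 10.
55th percentile ≈ 20 + ((61.05 − 39) / 41) × 10 = 25.3780

25.4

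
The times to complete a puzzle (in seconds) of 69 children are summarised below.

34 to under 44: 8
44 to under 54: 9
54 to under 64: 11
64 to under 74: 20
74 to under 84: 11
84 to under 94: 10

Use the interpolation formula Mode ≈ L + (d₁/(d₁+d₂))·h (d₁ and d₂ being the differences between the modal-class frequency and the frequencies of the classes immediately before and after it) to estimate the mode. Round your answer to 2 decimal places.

69.00

Modal class: 64 to under 74 (highest frequency 20).
d₁ = 20 − 11 = 9, d₂ = 20 − 11 = 9
Mode ≈ 64 + (9/(9+9)) × 10 = 64 + 5.0000 = 69.0000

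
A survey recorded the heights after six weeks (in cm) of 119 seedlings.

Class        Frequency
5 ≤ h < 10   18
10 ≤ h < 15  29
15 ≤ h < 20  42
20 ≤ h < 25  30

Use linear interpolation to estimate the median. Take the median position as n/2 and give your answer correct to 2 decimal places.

Cumulative frequencies: 18, 47, 89, 119
n = 119; position = n/2 = 59.5.
This falls in the class 15 ≤ h < 20: L = 15, F = 47, f = 42, h = 5.
Median ≈ 15 + ((59.5 − 47) / 42) × 5 = 16.4881

16.49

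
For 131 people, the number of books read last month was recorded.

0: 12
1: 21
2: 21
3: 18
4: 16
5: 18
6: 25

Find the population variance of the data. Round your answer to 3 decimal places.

Values: 0, 1, 2, 3, 4, 5, 6
n = 131, Σfx = 421, mean = 3.2137
Σfx² = 1873
Σf(x − x̄)² = Σfx² − (Σfx)²/n = 1873 − 421²/131 = 520.0153
Population variance = 520.0153 / 131 = 3.9696

3.970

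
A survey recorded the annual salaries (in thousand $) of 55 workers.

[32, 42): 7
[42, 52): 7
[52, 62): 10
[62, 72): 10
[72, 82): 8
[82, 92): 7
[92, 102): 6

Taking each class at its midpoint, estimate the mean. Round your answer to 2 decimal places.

66.09

Midpoints: 37, 47, 57, 67, 77, 87, 97
Σfm = 7×37 + 7×47 + 10×57 + 10×67 + 8×77 + 7×87 + 6×97 = 3635
n = Σf = 55
Mean = 3635 / 55 = 66.0909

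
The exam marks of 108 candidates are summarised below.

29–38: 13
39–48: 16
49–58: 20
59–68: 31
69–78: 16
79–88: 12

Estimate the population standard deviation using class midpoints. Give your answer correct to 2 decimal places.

14.94

Midpoints: 33.5, 43.5, 53.5, 63.5, 73.5, 83.5
n = 108, Σfm = 6348, mean = 58.7778
Σfm² = 397213
Σf(m − x̄)² = Σfm² − (Σfm)²/n = 397213 − 6348²/108 = 24091.6667
Population variance = 24091.6667 / 108 = 223.0710
Standard deviation = √223.0710 = 14.9356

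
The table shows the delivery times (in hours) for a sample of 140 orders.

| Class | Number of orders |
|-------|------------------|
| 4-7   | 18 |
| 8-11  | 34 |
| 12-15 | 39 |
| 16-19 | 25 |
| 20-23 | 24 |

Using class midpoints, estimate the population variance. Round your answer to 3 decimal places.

Midpoints: 5.5, 9.5, 13.5, 17.5, 21.5
n = 140, Σfm = 1902, mean = 13.5857
Σfm² = 29471
Σf(m − x̄)² = Σfm² − (Σfm)²/n = 29471 − 1902²/140 = 3630.9714
Population variance = 3630.9714 / 140 = 25.9355

25.936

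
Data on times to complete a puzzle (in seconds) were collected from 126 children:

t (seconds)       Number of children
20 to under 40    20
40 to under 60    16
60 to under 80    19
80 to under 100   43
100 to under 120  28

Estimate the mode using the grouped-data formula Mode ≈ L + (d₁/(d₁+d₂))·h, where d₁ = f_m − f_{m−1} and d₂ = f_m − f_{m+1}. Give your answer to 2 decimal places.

92.31

Modal class: 80 to under 100 (highest frequency 43).
d₁ = 43 − 19 = 24, d₂ = 43 − 28 = 15
Mode ≈ 80 + (24/(24+15)) × 20 = 80 + 12.3077 = 92.3077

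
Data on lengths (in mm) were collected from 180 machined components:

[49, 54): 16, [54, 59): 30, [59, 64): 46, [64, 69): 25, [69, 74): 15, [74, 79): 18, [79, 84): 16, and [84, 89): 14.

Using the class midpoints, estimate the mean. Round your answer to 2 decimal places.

Midpoints: 51.5, 56.5, 61.5, 66.5, 71.5, 76.5, 81.5, 86.5
Σfm = 16×51.5 + 30×56.5 + 46×61.5 + 25×66.5 + 15×71.5 + 18×76.5 + 16×81.5 + 14×86.5 = 11975
n = Σf = 180
Mean = 11975 / 180 = 66.5278

66.53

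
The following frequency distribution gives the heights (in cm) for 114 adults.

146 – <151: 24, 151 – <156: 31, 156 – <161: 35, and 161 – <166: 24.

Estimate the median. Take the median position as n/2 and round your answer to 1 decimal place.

156.3

Cumulative frequencies: 24, 55, 90, 114
n = 114; position = n/2 = 57.
This falls in the class 156 – <161: L = 156, F = 55, f = 35, h = 5.
Median ≈ 156 + ((57 − 55) / 35) × 5 = 156.2857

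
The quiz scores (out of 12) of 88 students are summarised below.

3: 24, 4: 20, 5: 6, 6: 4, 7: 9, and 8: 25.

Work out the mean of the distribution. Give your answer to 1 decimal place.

5.3

Values: 3, 4, 5, 6, 7, 8
Σfx = 24×3 + 20×4 + 6×5 + 4×6 + 9×7 + 25×8 = 469
n = Σf = 88
Mean = 469 / 88 = 5.3295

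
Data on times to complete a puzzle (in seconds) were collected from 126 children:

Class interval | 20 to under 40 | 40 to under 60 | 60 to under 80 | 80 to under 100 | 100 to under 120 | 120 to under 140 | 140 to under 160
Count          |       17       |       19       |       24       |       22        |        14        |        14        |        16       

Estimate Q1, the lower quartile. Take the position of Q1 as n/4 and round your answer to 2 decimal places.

Cumulative frequencies: 17, 36, 60, 82, 96, 110, 126
n = 126; position = n/4 = 31.5.
This falls in the class 40 to under 60: L = 40, F = 17, f = 19, h = 20.
Lower quartile ≈ 40 + ((31.5 − 17) / 19) × 20 = 55.2632

55.26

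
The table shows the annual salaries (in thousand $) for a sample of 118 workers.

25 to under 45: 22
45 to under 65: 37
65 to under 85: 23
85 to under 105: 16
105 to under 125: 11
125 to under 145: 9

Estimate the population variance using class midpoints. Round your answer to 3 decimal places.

Midpoints: 35, 55, 75, 95, 115, 135
n = 118, Σfm = 8530, mean = 72.2881
Σfm² = 722150
Σf(m − x̄)² = Σfm² − (Σfm)²/n = 722150 − 8530²/118 = 105532.2034
Population variance = 105532.2034 / 118 = 894.3407

894.341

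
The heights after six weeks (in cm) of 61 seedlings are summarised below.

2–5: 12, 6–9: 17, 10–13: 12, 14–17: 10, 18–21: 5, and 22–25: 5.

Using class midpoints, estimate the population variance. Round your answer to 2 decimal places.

36.57

Midpoints: 3.5, 7.5, 11.5, 15.5, 19.5, 23.5
n = 61, Σfm = 677.5, mean = 11.1066
Σfm² = 9755.25
Σf(m − x̄)² = Σfm² − (Σfm)²/n = 9755.25 − 677.5²/61 = 2230.5574
Population variance = 2230.5574 / 61 = 36.5665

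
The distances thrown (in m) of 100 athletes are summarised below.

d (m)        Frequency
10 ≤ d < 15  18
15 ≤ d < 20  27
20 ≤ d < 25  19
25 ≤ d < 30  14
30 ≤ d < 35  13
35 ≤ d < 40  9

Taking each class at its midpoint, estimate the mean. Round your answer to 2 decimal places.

22.70

Midpoints: 12.5, 17.5, 22.5, 27.5, 32.5, 37.5
Σfm = 18×12.5 + 27×17.5 + 19×22.5 + 14×27.5 + 13×32.5 + 9×37.5 = 2270
n = Σf = 100
Mean = 2270 / 100 = 22.7000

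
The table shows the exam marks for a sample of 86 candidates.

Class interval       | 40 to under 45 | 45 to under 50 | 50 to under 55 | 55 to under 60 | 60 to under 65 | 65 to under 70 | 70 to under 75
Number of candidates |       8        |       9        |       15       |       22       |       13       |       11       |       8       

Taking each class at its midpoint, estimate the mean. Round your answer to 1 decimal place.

Midpoints: 42.5, 47.5, 52.5, 57.5, 62.5, 67.5, 72.5
Σfm = 8×42.5 + 9×47.5 + 15×52.5 + 22×57.5 + 13×62.5 + 11×67.5 + 8×72.5 = 4955
n = Σf = 86
Mean = 4955 / 86 = 57.6163

57.6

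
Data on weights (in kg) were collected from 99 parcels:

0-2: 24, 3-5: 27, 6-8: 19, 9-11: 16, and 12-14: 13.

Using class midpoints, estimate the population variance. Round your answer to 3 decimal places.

Midpoints: 1, 4, 7, 10, 13
n = 99, Σfm = 594, mean = 6.0000
Σfm² = 5184
Σf(m − x̄)² = Σfm² − (Σfm)²/n = 5184 − 594²/99 = 1620.0000
Population variance = 1620.0000 / 99 = 16.3636

16.364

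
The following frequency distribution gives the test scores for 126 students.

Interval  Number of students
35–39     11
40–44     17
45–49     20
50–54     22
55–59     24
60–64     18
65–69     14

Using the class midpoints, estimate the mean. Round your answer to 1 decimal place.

Midpoints: 37, 42, 47, 52, 57, 62, 67
Σfm = 11×37 + 17×42 + 20×47 + 22×52 + 24×57 + 18×62 + 14×67 = 6627
n = Σf = 126
Mean = 6627 / 126 = 52.5952

52.6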